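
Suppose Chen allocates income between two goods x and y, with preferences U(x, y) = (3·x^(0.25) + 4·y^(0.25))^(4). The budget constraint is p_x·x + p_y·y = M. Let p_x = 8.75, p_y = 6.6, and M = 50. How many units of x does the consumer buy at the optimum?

x* = 2.1876

Substitute y = (y/x)·x into the budget: x* = M/(p_x + p_y·(y/x)).
Numerically y/x = 2.137325, so x* = 50/(8.75 + 6.6·2.137325) = 2.1876.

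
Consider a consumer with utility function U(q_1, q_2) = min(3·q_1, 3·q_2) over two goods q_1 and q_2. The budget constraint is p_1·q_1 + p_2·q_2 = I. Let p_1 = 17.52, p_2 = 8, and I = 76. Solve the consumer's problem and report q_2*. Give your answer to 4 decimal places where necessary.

Leontief preferences: the optimum is at the kink where q_1/3 = q_2/3, i.e. q_2 = q_1.
Budget: p_1·q_1 + p_2·q_1 = I, so (3·p_1 + 3·p_2)·q_1 = 3·I.
Demand: q_1*(p_1,p_2,I) = 3·I/(3·p_1 + 3·p_2), q_2* = 3·I/(3·p_1 + 3·p_2).
Here 3·17.52 + 3·8 = 76.56, giving q_2* = 2.9781.

q_2* = 2.9781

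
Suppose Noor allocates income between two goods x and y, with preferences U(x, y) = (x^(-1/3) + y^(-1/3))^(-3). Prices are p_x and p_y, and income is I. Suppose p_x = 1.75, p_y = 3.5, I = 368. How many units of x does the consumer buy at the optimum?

MRS = MU_x/MU_y = (y/x)^(4/3). Set equal to p_x/p_y.
Solve for the ratio: y/x = [p_x/p_y]^(0.75).
Substitute y = (y/x)·x into the budget: x* = I/(p_x + p_y·(y/x)).
Numerically y/x = 0.594604, so x* = 368/(1.75 + 3.5·0.594604) = 96.0557.

x* = 96.0557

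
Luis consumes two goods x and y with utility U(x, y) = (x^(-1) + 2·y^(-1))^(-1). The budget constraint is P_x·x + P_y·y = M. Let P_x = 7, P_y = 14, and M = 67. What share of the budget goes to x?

share on x = 0.3333

MU_x ∝ x^(-2), MU_y ∝ 2·y^(-2), so MRS = (1/2)·(y/x)^(2) = P_x/P_y.
Hence y/x = (2·P_x/P_y)^(1/(2)), i.e. raised to the 0.5 power.
With the ratio pinned down, the budget gives x* = M/(P_x + P_y·(y/x)) and y* = (y/x)·x*.
Numerically y/x = 1, so x* = 67/(7 + 14·1) = 3.1905 and y* = 1·3.1905 = 3.1905.
Expenditure on x: 7·3.1905 = 22.3333; share = 0.3333.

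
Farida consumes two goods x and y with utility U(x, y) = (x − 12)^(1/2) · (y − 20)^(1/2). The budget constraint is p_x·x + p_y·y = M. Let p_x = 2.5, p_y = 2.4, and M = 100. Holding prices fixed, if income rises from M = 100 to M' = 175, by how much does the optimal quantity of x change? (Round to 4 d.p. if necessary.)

Δx* = 15

Let x' = x−12, y' = y−20. MRS = y'/x' = p_x/p_y.
After buying the subsistence bundle (12, 20), a share 0.5 of the remaining income goes to x: x* = 12 + 0.5·(M − 12p_x − 20p_y)/p_x.
Discretionary income = 100 − 12·2.5 − 20·2.4 = 22; x* = 12 + 0.5·22/2.5 = 16.4.
At M' = 175: x* = 31.4. Change: 31.4 − 16.4 = 15.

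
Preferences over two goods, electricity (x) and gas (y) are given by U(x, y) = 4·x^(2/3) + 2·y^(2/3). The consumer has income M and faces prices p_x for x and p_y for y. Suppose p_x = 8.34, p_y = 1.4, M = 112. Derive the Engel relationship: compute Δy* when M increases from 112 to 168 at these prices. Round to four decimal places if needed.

From the CES first-order condition, 2·(y/x)^(1/3) = p_x/p_y.
Solve for the ratio: y/x = [(1/2)·p_x/p_y]^(3).
With the ratio pinned down, the budget gives x* = M/(p_x + p_y·(y/x)) and y* = (y/x)·x*.
Numerically y/x = 26.425551, so x* = 112/(8.34 + 1.4·26.425551) = 2.4705 and y* = 26.425551·2.4705 = 65.2831.
At M' = 168: y* = 97.9247. Change: 97.9247 − 65.2831 = 32.6416.

Δy* = 32.6416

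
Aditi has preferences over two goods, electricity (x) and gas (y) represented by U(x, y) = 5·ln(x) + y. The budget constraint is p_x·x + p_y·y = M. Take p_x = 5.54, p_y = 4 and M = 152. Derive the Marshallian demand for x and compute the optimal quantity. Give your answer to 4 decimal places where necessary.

Set MRS = p_x/p_y: (5/x)/1 = p_x/p_y.
So x*(p_x,p_y) = 5·p_y/p_x, independent of income; and y* = (M − 5·p_y)/p_y.
At the given prices: x* = 5·4/5.54 = 3.6101.

x* = 3.6101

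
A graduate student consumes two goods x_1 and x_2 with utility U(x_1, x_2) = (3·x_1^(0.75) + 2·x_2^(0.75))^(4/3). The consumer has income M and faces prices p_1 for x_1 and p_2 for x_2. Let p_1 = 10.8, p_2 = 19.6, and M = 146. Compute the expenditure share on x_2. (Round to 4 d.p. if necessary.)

MRS = MU_x_1/MU_x_2 = (3/2)·(x_2/x_1)^(0.25). Set equal to p_1/p_2.
Solve for the ratio: x_2/x_1 = [(2/3)·p_1/p_2]^(4).
Substitute x_2 = (x_2/x_1)·x_1 into the budget: x_1* = M/(p_1 + p_2·(x_2/x_1)).
Numerically x_2/x_1 = 0.01821, so x_1* = 146/(10.8 + 19.6·0.01821) = 13.0861 and x_2* = 0.01821·13.0861 = 0.2383.
Expenditure on x_2: 19.6·0.2383 = 4.6706; share = 0.032.

share on x_2 = 0.032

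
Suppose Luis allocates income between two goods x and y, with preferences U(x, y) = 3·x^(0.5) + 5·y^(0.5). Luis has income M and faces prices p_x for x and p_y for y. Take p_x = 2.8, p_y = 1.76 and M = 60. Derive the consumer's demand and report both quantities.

From the CES first-order condition, (3/5)·(y/x)^(0.5) = p_x/p_y.
Hence y/x = ((5/3)·p_x/p_y)^(1/(0.5)), i.e. raised to the 2 power.
Substitute y = (y/x)·x into the budget: x* = M/(p_x + p_y·(y/x)).
Numerically y/x = 7.030533, so x* = 60/(2.8 + 1.76·7.030533) = 3.9542 and y* = 7.030533·3.9542 = 27.8001.

x* = 3.9542, y* = 27.8001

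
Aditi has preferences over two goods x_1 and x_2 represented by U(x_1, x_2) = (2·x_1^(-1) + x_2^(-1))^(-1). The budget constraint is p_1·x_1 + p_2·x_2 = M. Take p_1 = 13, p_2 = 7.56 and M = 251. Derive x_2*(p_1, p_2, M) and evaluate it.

x_2* = 11.6311

MRS = MU_x_1/MU_x_2 = 2·(x_2/x_1)^(2). Set equal to p_1/p_2.
Solve for the ratio: x_2/x_1 = [(1/2)·p_1/p_2]^(0.5).
With the ratio pinned down, the budget gives x_1* = M/(p_1 + p_2·(x_2/x_1)) and x_2* = (x_2/x_1)·x_1*.
Numerically x_2/x_1 = 0.927248, so x_1* = 251/(13 + 7.56·0.927248) = 12.5437 and x_2* = 0.927248·12.5437 = 11.6311.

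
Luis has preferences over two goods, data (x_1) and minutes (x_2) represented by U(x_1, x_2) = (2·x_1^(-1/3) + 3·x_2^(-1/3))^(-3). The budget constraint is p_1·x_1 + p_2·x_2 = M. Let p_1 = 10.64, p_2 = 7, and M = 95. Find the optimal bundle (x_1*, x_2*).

MU_x_1 ∝ 2·x_1^(-4/3), MU_x_2 ∝ 3·x_2^(-4/3), so MRS = (2/3)·(x_2/x_1)^(4/3) = p_1/p_2.
Hence x_2/x_1 = ((3/2)·p_1/p_2)^(1/(4/3)), i.e. raised to the 0.75 power.
With the ratio pinned down, the budget gives x_1* = M/(p_1 + p_2·(x_2/x_1)) and x_2* = (x_2/x_1)·x_1*.
Numerically x_2/x_1 = 1.855458, so x_1* = 95/(10.64 + 7·1.855458) = 4.0206 and x_2* = 1.855458·4.0206 = 7.4601.

x_1* = 4.0206, x_2* = 7.4601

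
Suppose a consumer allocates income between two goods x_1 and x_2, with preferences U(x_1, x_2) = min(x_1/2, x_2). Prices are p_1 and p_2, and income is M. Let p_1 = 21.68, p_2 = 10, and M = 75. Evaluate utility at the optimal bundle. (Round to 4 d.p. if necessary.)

V = 1.4055

With perfect complements, no substitution: consume in ratio x_1:x_2 = 2:1.
Budget: p_1·x_1 + p_2·(1/2)·x_1 = M, so (2·p_1 + p_2)·x_1 = 2·M.
Demand: x_1*(p_1,p_2,M) = 2·M/(2·p_1 + p_2), x_2* = M/(2·p_1 + p_2).
Here 2·21.68 + 10 = 53.36, giving x_1* = 2.8111 and x_2* = 1.4055.
Utility at the optimum: U(2.8111, 1.4055) = 1.4055.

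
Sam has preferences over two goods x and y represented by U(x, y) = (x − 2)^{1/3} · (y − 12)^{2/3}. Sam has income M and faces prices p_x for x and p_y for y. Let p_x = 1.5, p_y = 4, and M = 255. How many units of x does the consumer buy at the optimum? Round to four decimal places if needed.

MRS = (1/2)·(y−12)/(x−2). Tangency with p_x/p_y gives y−12 = 2·(p_x/p_y)·(x−2).
Substituting into the budget: x* = 2 + 1/3·(M − 2·p_x − 12·p_y)/p_x, and y* = 12 + 2/3·(…)/p_y.
Discretionary income = 255 − 2·1.5 − 12·4 = 204; x* = 2 + 1/3·204/1.5 = 47.3333.

x* = 47.3333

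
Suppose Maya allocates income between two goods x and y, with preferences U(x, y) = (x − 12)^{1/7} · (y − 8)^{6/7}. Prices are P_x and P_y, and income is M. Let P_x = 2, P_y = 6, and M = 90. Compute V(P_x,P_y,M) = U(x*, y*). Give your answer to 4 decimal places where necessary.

V = 2.329

This is Cobb-Douglas in (x−12, y−8): tangency gives 1/7·P_y·(y−8) = 6/7·P_x·(x−12).
Substituting into the budget: x* = 12 + 1/7·(M − 12·P_x − 8·P_y)/P_x, and y* = 8 + 6/7·(…)/P_y.
Discretionary income = 90 − 12·2 − 8·6 = 18; x* = 12 + 1/7·18/2 = 13.2857; y* = 8 + 6/7·18/6 = 10.5714.
Utility at the optimum: U(13.2857, 10.5714) = 2.329.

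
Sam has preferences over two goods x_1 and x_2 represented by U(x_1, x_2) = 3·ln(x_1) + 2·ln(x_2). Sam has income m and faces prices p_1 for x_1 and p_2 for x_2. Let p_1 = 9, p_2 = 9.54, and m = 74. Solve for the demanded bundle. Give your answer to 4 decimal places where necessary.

The MRS is (3/2)·x_2/x_1. Set MRS = p_1/p_2.
So 3·p_2·x_2 = 2·p_1·x_1; combined with the budget, a share 0.6 of income goes to x_1.
Demand: x_1*(p_1,p_2,m) = 0.6·m/p_1 and x_2* = 0.4·m/p_2.
At p_1=9, p_2=9.54, m=74: x_1* = 0.6·74/9 = 4.9333, x_2* = 3.1027.

x_1* = 4.9333, x_2* = 3.1027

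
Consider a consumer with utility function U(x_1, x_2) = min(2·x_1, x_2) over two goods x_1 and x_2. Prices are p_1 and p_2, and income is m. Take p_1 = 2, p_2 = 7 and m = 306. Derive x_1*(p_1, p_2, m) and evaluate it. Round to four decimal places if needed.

Leontief preferences: the optimum is at the kink where x_1/1 = x_2/2, i.e. x_2 = 2·x_1.
Budget: p_1·x_1 + p_2·2·x_1 = m, so (p_1 + 2·p_2)·x_1 = m.
Demand: x_1*(p_1,p_2,m) = m/(p_1 + 2·p_2), x_2* = 2·m/(p_1 + 2·p_2).
Here 2 + 2·7 = 16, giving x_1* = 19.125.

x_1* = 19.125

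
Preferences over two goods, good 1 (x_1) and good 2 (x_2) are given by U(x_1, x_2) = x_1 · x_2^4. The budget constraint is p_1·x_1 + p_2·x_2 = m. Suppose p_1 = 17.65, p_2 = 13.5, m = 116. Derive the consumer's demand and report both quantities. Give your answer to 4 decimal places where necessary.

x_1* = 1.3144, x_2* = 6.8741

Tangency: MRS = (1/4)·x_2/x_1 = p_1/p_2.
Rearranging, p_2·x_2 = 4·p_1·x_1. Substituting into the budget gives p_1·x_1·(1 + 4) = m.
Demand: x_1*(p_1,p_2,m) = 0.2·m/p_1 and x_2* = 0.8·m/p_2.
At p_1=17.65, p_2=13.5, m=116: x_1* = 0.2·116/17.65 = 1.3144, x_2* = 6.8741.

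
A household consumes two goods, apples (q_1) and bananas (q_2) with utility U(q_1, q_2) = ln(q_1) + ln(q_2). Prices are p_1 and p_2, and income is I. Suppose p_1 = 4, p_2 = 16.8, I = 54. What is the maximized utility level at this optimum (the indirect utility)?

V = 2.384

The MRS is q_2/q_1. Set MRS = p_1/p_2.
Rearranging, p_2·q_2 = p_1·q_1. Substituting into the budget gives p_1·q_1·(1 + 1) = I.
Demand: q_1*(p_1,p_2,I) = 0.5·I/p_1 and q_2* = 0.5·I/p_2.
At p_1=4, p_2=16.8, I=54: q_1* = 0.5·54/4 = 6.75, q_2* = 1.6071.
Utility at the optimum: U(6.75, 1.6071) = 2.384.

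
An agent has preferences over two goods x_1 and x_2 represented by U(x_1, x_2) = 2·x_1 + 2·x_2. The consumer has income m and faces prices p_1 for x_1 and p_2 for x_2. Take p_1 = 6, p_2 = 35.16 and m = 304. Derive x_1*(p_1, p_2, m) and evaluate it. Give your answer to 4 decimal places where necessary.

Linear utility — the consumer picks whichever good has higher MU/price: 2/6 = 0.3333 vs 2/35.16 = 0.0569.
x_1 gives more utility per dollar, so spend all income on x_1: x_1* = m/p_1, x_2* = 0.
Numerically: x_1* = 50.6667, x_2* = 0.

x_1* = 50.6667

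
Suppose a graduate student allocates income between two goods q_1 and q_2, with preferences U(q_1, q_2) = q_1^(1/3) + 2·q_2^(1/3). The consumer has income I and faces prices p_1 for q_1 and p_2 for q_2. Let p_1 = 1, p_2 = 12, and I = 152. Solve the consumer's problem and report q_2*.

MU_q_1 ∝ q_1^(-2/3), MU_q_2 ∝ 2·q_2^(-2/3), so MRS = (1/2)·(q_2/q_1)^(2/3) = p_1/p_2.
Solve for the ratio: q_2/q_1 = [2·p_1/p_2]^(1.5).
Substitute q_2 = (q_2/q_1)·q_1 into the budget: q_1* = I/(p_1 + p_2·(q_2/q_1)).
Numerically q_2/q_1 = 0.068041, so q_1* = 152/(1 + 12·0.068041) = 83.6776 and q_2* = 0.068041·83.6776 = 5.6935.

q_2* = 5.6935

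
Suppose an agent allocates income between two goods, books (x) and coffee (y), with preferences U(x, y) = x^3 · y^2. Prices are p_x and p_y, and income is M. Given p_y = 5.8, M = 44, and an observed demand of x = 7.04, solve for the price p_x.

The MRS is (3/2)·y/x. Set MRS = p_x/p_y.
Rearranging, p_y·y = (2/3)·p_x·x. Substituting into the budget gives p_x·x·(1 + (2/3)) = M.
Demand: x*(p_x,p_y,M) = 0.6·M/p_x and y* = 0.4·M/p_y.
Set x* = 7.04 in the demand function and solve for p_x: p_x = 3.75.

p_x = 3.75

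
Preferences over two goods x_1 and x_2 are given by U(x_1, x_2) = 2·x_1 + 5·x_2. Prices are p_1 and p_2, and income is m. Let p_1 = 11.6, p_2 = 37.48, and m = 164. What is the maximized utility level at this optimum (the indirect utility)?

V = 28.2759

Perfect substitutes: compare marginal utility per dollar. 2/p_1 vs 5/p_2 → 0.1724 vs 0.1334.
x_1 gives more utility per dollar, so spend all income on x_1: x_1* = m/p_1, x_2* = 0.
Numerically: x_1* = 14.1379, x_2* = 0.
Utility at the optimum: U(14.1379, 0) = 28.2759.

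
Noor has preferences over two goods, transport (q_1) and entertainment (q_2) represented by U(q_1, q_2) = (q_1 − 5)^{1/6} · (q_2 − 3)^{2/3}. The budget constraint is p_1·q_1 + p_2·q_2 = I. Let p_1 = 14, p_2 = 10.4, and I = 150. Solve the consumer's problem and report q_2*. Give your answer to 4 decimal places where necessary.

q_2* = 6.7538

Discretionary income = 150 − 5·14 − 3·10.4 = 48.8; q_2* = 3 + 0.8·48.8/10.4 = 6.7538.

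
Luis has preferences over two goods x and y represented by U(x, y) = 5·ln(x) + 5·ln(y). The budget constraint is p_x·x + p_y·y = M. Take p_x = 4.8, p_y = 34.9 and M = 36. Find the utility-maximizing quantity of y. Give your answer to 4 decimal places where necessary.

The MRS is y/x. Set MRS = p_x/p_y.
Rearranging, p_y·y = p_x·x. Substituting into the budget gives p_x·x·(1 + 1) = M.
Demand: x*(p_x,p_y,M) = 0.5·M/p_x and y* = 0.5·M/p_y.
At p_x=4.8, p_y=34.9, M=36: y* = 0.5·36/34.9 = 0.5158.

y* = 0.5158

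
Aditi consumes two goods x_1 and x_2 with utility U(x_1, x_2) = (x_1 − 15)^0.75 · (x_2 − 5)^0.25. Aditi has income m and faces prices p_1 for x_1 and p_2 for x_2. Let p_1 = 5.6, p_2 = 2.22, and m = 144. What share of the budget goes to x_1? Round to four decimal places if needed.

share on x_1 = 0.838

This is Cobb-Douglas in (x_1−15, x_2−5): tangency gives 0.75·p_2·(x_2−5) = 0.25·p_1·(x_1−15).
Substituting into the budget: x_1* = 15 + 0.75·(m − 15·p_1 − 5·p_2)/p_1, and x_2* = 5 + 0.25·(…)/p_2.
Discretionary income = 144 − 15·5.6 − 5·2.22 = 48.9; x_1* = 15 + 0.75·48.9/5.6 = 21.5491; x_2* = 5 + 0.25·48.9/2.22 = 10.5068.
Expenditure on x_1: 5.6·21.5491 = 120.675; share = 0.838.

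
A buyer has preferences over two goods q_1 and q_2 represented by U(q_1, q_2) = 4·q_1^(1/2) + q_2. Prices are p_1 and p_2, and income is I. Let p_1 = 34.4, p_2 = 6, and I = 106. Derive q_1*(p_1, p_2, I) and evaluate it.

Utility is quasi-linear in q_2; the FOC for q_1 is 2/√q_1 = p_1/p_2.
Solve: √q_1 = 2·p_2/p_1, so q_1*(p_1,p_2) = (2·p_2/p_1)², and q_2* = (I − p_1·q_1*)/p_2.
Plugging in: q_1* = (2·6/34.4)² = 0.1217.

q_1* = 0.1217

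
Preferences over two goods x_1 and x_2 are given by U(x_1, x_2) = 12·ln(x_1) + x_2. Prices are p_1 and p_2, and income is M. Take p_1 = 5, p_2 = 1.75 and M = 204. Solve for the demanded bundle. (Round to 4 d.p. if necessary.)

At the given prices: x_1* = 12·1.75/5 = 4.2, and x_2* = 104.5714.

x_1* = 4.2, x_2* = 104.5714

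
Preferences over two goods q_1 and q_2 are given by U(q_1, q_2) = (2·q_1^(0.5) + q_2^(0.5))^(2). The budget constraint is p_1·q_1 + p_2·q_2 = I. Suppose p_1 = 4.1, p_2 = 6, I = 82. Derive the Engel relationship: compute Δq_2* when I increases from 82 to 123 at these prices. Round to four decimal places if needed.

MU_q_1 ∝ 2·q_1^(-0.5), MU_q_2 ∝ q_2^(-0.5), so MRS = 2·(q_2/q_1)^(0.5) = p_1/p_2.
Hence q_2/q_1 = ((1/2)·p_1/p_2)^(1/(0.5)), i.e. raised to the 2 power.
With the ratio pinned down, the budget gives q_1* = I/(p_1 + p_2·(q_2/q_1)) and q_2* = (q_2/q_1)·q_1*.
Numerically q_2/q_1 = 0.116736, so q_1* = 82/(4.1 + 6·0.116736) = 17.0819 and q_2* = 0.116736·17.0819 = 1.9941.
At I' = 123: q_2* = 2.9911. Change: 2.9911 − 1.9941 = 0.997.

Δq_2* = 0.997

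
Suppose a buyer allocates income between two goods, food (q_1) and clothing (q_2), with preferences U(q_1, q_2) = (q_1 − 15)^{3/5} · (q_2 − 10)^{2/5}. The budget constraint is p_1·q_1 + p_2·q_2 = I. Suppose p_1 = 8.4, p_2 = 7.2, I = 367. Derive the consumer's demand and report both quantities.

q_1* = 27.0714, q_2* = 19.3889

Substituting into the budget: q_1* = 15 + 0.6·(I − 15·p_1 − 10·p_2)/p_1, and q_2* = 10 + 0.4·(…)/p_2.
Discretionary income = 367 − 15·8.4 − 10·7.2 = 169; q_1* = 15 + 0.6·169/8.4 = 27.0714; q_2* = 10 + 0.4·169/7.2 = 19.3889.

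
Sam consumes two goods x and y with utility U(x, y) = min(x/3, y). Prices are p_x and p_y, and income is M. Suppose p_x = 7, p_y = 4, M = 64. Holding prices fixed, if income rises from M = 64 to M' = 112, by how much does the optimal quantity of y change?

With perfect complements, no substitution: consume in ratio x:y = 3:1.
Budget: p_x·x + p_y·(1/3)·x = M, so (3·p_x + p_y)·x = 3·M.
Demand: x*(p_x,p_y,M) = 3·M/(3·p_x + p_y), y* = M/(3·p_x + p_y).
Here 3·7 + 4 = 25, giving y* = 2.56.
At M' = 112: y* = 4.48. Change: 4.48 − 2.56 = 1.92.

Δy* = 1.92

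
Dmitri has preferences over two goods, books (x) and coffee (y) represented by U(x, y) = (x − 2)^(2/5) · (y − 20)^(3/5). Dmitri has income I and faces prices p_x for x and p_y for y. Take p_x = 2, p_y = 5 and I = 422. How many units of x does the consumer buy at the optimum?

Substituting into the budget: x* = 2 + 0.4·(I − 2·p_x − 20·p_y)/p_x, and y* = 20 + 0.6·(…)/p_y.
Discretionary income = 422 − 2·2 − 20·5 = 318; x* = 2 + 0.4·318/2 = 65.6.

x* = 65.6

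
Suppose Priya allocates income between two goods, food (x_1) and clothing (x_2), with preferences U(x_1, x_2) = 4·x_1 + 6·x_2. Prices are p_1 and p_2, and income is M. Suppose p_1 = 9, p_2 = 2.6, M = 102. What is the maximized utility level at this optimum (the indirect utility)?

V = 235.3846

Linear utility — the consumer picks whichever good has higher MU/price: 4/9 = 0.4444 vs 6/2.6 = 2.3077.
x_2 gives more utility per dollar, so spend all income on x_2: x_2* = M/p_2, x_1* = 0.
Numerically: x_1* = 0, x_2* = 39.2308.
Utility at the optimum: U(0, 39.2308) = 235.3846.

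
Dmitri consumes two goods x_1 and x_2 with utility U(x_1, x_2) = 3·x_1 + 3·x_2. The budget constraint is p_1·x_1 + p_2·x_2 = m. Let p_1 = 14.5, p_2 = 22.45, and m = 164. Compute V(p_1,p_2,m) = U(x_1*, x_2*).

Perfect substitutes: compare marginal utility per dollar. 3/p_1 vs 3/p_2 → 0.2069 vs 0.1336.
x_1 gives more utility per dollar, so spend all income on x_1: x_1* = m/p_1, x_2* = 0.
Numerically: x_1* = 11.3103, x_2* = 0.
Utility at the optimum: U(11.3103, 0) = 33.931.

V = 33.931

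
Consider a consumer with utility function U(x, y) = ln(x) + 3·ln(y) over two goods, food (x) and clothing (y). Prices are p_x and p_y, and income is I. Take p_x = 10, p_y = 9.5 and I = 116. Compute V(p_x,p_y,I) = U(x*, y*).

Demand: x*(p_x,p_y,I) = 0.25·I/p_x and y* = 0.75·I/p_y.
At p_x=10, p_y=9.5, I=116: x* = 0.25·116/10 = 2.9, y* = 9.1579.
Utility at the optimum: U(2.9, 9.1579) = 7.7086.

V = 7.7086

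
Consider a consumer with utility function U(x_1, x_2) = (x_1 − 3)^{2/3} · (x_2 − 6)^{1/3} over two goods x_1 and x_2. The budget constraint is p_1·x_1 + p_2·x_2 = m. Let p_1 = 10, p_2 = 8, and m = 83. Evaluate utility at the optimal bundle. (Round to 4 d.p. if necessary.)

V = 0.285

MRS = 2·(x_2−6)/(x_1−3). Tangency with p_1/p_2 gives x_2−6 = (1/2)·(p_1/p_2)·(x_1−3).
After buying the subsistence bundle (3, 6), a share 2/3 of the remaining income goes to x_1: x_1* = 3 + 2/3·(m − 3p_1 − 6p_2)/p_1.
Discretionary income = 83 − 3·10 − 6·8 = 5; x_1* = 3 + 2/3·5/10 = 3.3333; x_2* = 6 + 1/3·5/8 = 6.2083.
Utility at the optimum: U(3.3333, 6.2083) = 0.285.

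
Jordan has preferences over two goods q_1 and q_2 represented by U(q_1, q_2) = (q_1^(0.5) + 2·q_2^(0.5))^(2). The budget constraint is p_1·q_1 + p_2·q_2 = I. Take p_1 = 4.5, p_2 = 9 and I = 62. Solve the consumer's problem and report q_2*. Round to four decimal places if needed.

q_2* = 4.5926

From the CES first-order condition, (1/2)·(q_2/q_1)^(0.5) = p_1/p_2.
Solve for the ratio: q_2/q_1 = [2·p_1/p_2]^(2).
Substitute q_2 = (q_2/q_1)·q_1 into the budget: q_1* = I/(p_1 + p_2·(q_2/q_1)).
Numerically q_2/q_1 = 1, so q_1* = 62/(4.5 + 9·1) = 4.5926 and q_2* = 1·4.5926 = 4.5926.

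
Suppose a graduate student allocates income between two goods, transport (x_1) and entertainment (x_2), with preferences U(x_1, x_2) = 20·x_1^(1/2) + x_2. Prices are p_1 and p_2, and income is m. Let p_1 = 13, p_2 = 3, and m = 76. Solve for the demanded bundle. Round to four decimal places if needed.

MU_x_1 = 10/√x_1, MU_x_2 = 1. Tangency: 10/√x_1 = p_1/p_2.
Solve: √x_1 = 10·p_2/p_1, so x_1*(p_1,p_2) = (10·p_2/p_1)², and x_2* = (m − p_1·x_1*)/p_2.
Plugging in: x_1* = (10·3/13)² = 5.3254, x_2* = 2.2564.

x_1* = 5.3254, x_2* = 2.2564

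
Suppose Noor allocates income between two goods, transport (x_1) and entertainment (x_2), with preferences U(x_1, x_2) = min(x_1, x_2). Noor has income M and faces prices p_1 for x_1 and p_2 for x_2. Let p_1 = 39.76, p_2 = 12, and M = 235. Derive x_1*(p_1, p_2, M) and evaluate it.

Leontief preferences: the optimum is at the kink where x_1/1 = x_2/1, i.e. x_2 = x_1.
Budget: p_1·x_1 + p_2·x_1 = M, so (p_1 + p_2)·x_1 = M.
Demand: x_1*(p_1,p_2,M) = M/(p_1 + p_2), x_2* = M/(p_1 + p_2).
Here 39.76 + 12 = 51.76, giving x_1* = 4.5402.

x_1* = 4.5402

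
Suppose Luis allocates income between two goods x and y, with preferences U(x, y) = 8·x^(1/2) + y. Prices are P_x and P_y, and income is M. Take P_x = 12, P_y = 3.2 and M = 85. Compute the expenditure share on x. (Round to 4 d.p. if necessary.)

share on x = 0.1606

MU_x = 4/√x, MU_y = 1. Tangency: 4/√x = P_x/P_y.
Solve: √x = 4·P_y/P_x, so x*(P_x,P_y) = (4·P_y/P_x)², and y* = (M − P_x·x*)/P_y.
Plugging in: x* = (4·3.2/12)² = 1.1378, y* = 22.2958.
Expenditure on x: 12·1.1378 = 13.6533; share = 0.1606.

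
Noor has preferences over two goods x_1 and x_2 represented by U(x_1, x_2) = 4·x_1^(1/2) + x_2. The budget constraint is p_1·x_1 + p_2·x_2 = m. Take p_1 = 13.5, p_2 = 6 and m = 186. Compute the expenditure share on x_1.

Utility is quasi-linear in x_2; the FOC for x_1 is 2/√x_1 = p_1/p_2.
Thus x_1* = (2·p_2/p_1)² — independent of m — with the rest of income spent on x_2.
Plugging in: x_1* = (2·6/13.5)² = 0.7901, x_2* = 29.2222.
Expenditure on x_1: 13.5·0.7901 = 10.6667; share = 0.0573.

share on x_1 = 0.0573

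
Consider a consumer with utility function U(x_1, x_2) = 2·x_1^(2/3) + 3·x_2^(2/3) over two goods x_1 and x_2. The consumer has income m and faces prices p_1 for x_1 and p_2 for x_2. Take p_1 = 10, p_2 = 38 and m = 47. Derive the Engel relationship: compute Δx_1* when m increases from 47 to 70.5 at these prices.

MU_x_1 ∝ 2·x_1^(-1/3), MU_x_2 ∝ 3·x_2^(-1/3), so MRS = (2/3)·(x_2/x_1)^(1/3) = p_1/p_2.
Hence x_2/x_1 = ((3/2)·p_1/p_2)^(1/(1/3)), i.e. raised to the 3 power.
With the ratio pinned down, the budget gives x_1* = m/(p_1 + p_2·(x_2/x_1)) and x_2* = (x_2/x_1)·x_1*.
Numerically x_2/x_1 = 0.061507, so x_1* = 47/(10 + 38·0.061507) = 3.8096.
At m' = 70.5: x_1* = 5.7144. Change: 5.7144 − 3.8096 = 1.9048.

Δx_1* = 1.9048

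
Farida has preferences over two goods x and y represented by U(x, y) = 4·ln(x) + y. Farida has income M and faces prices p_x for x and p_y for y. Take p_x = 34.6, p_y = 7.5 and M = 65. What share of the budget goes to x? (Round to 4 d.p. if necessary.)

share on x = 0.4615

MU_x = 4/x, MU_y = 1. Tangency: 4/x = p_x/p_y.
So x*(p_x,p_y) = 4·p_y/p_x, independent of income; and y* = (M − 4·p_y)/p_y.
At the given prices: x* = 4·7.5/34.6 = 0.8671, and y* = 4.6667.
Expenditure on x: 34.6·0.8671 = 30; share = 0.4615.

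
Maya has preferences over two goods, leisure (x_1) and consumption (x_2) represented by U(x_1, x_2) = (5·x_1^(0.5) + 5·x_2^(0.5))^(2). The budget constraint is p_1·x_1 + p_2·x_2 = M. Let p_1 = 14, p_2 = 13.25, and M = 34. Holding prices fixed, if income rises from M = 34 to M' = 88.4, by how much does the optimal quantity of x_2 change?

MRS = MU_x_1/MU_x_2 = (x_2/x_1)^(0.5). Set equal to p_1/p_2.
Solve for the ratio: x_2/x_1 = [p_1/p_2]^(2).
Substitute x_2 = (x_2/x_1)·x_1 into the budget: x_1* = M/(p_1 + p_2·(x_2/x_1)).
Numerically x_2/x_1 = 1.116412, so x_1* = 34/(14 + 13.25·1.116412) = 1.1809 and x_2* = 1.116412·1.1809 = 1.3183.
At M' = 88.4: x_2* = 3.4277. Change: 3.4277 − 1.3183 = 2.1093.

Δx_2* = 2.1093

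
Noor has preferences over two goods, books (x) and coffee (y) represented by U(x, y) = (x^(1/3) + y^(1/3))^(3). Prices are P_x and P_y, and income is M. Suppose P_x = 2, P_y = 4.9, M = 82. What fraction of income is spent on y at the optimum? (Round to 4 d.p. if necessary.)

share on y = 0.3898

Numerically y/x = 0.260766, so x* = 82/(2 + 4.9·0.260766) = 25.0171 and y* = 0.260766·25.0171 = 6.5236.
Expenditure on y: 4.9·6.5236 = 31.9657; share = 0.3898.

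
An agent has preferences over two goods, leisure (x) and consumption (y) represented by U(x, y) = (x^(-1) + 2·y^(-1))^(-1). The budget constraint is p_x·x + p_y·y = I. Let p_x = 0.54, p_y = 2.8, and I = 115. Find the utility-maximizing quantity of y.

MU_x ∝ x^(-2), MU_y ∝ 2·y^(-2), so MRS = (1/2)·(y/x)^(2) = p_x/p_y.
Solve for the ratio: y/x = [2·p_x/p_y]^(0.5).
With the ratio pinned down, the budget gives x* = I/(p_x + p_y·(y/x)) and y* = (y/x)·x*.
Numerically y/x = 0.621059, so x* = 115/(0.54 + 2.8·0.621059) = 50.4615 and y* = 0.621059·50.4615 = 31.3396.

y* = 31.3396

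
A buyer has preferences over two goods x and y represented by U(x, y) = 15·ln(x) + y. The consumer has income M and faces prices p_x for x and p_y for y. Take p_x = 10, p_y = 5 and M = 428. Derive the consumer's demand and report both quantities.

MU_x = 15/x, MU_y = 1. Tangency: 15/x = p_x/p_y.
So x*(p_x,p_y) = 15·p_y/p_x, independent of income; and y* = (M − 15·p_y)/p_y.
At the given prices: x* = 15·5/10 = 7.5, and y* = 70.6.

x* = 7.5, y* = 70.6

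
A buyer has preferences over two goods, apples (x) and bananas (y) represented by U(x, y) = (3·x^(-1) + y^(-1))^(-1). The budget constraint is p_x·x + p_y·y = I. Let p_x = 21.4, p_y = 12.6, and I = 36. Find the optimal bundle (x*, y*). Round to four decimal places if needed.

x* = 1.1658, y* = 0.8772

MU_x ∝ 3·x^(-2), MU_y ∝ y^(-2), so MRS = 3·(y/x)^(2) = p_x/p_y.
Solve for the ratio: y/x = [(1/3)·p_x/p_y]^(0.5).
With the ratio pinned down, the budget gives x* = I/(p_x + p_y·(y/x)) and y* = (y/x)·x*.
Numerically y/x = 0.752421, so x* = 36/(21.4 + 12.6·0.752421) = 1.1658 and y* = 0.752421·1.1658 = 0.8772.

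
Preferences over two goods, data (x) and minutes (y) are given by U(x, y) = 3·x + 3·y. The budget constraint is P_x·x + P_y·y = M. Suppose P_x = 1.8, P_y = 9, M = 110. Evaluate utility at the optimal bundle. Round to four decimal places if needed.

Perfect substitutes: compare marginal utility per dollar. 3/P_x vs 3/P_y → 1.6667 vs 0.3333.
x gives more utility per dollar, so spend all income on x: x* = M/P_x, y* = 0.
Numerically: x* = 61.1111, y* = 0.
Utility at the optimum: U(61.1111, 0) = 183.3333.

V = 183.3333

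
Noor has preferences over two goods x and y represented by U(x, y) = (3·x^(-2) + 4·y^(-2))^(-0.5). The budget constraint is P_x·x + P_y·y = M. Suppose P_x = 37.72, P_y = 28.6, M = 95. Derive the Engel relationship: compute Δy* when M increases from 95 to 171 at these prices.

Δy* = 1.2698

MU_x ∝ 3·x^(-3), MU_y ∝ 4·y^(-3), so MRS = (3/4)·(y/x)^(3) = P_x/P_y.
Hence y/x = ((4/3)·P_x/P_y)^(1/(3)), i.e. raised to the 1/3 power.
With the ratio pinned down, the budget gives x* = M/(P_x + P_y·(y/x)) and y* = (y/x)·x*.
Numerically y/x = 1.207021, so x* = 95/(37.72 + 28.6·1.207021) = 1.315 and y* = 1.207021·1.315 = 1.5873.
At M' = 171: y* = 2.8571. Change: 2.8571 − 1.5873 = 1.2698.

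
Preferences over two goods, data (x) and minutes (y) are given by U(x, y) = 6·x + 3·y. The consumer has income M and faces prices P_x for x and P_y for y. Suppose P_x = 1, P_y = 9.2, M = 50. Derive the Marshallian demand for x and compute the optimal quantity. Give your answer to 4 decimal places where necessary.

x* = 50

x gives more utility per dollar, so spend all income on x: x* = M/P_x, y* = 0.
Numerically: x* = 50, y* = 0.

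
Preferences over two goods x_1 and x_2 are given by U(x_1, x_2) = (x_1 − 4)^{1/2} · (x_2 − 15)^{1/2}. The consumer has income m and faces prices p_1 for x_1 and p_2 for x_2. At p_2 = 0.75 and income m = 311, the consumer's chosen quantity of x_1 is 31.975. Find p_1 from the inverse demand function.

p_1 = 5

Let x_1' = x_1−4, x_2' = x_2−15. MRS = x_2'/x_1' = p_1/p_2.
Substituting into the budget: x_1* = 4 + 0.5·(m − 4·p_1 − 15·p_2)/p_1, and x_2* = 15 + 0.5·(…)/p_2.
Set x_1* = 31.975 in the demand function and solve for p_1: p_1 = 5.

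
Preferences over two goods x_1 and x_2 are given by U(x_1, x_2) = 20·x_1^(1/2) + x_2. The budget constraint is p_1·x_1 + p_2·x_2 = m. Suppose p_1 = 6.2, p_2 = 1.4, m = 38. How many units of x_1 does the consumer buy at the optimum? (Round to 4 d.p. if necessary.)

x_1* = 5.0989

MU_x_1 = 10/√x_1, MU_x_2 = 1. Tangency: 10/√x_1 = p_1/p_2.
Thus x_1* = (10·p_2/p_1)² — independent of m — with the rest of income spent on x_2.
Plugging in: x_1* = (10·1.4/6.2)² = 5.0989.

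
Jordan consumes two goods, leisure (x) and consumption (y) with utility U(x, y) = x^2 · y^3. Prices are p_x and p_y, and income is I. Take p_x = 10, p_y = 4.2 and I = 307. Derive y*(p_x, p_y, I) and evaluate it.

y* = 43.8571

At p_x=10, p_y=4.2, I=307: y* = 0.6·307/4.2 = 43.8571.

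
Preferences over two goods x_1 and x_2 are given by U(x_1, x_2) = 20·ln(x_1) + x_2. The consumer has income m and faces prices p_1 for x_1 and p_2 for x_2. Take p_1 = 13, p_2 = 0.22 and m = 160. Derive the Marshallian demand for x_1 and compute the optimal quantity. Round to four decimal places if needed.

x_1* = 0.3385

So x_1*(p_1,p_2) = 20·p_2/p_1, independent of income; and x_2* = (m − 20·p_2)/p_2.
At the given prices: x_1* = 20·0.22/13 = 0.3385.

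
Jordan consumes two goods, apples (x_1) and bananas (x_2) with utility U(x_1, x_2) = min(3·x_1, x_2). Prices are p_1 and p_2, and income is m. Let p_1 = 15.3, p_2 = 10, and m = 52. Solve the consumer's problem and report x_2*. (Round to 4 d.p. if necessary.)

x_2* = 3.4437

Leontief preferences: the optimum is at the kink where x_1/1 = x_2/3, i.e. x_2 = 3·x_1.
Budget: p_1·x_1 + p_2·3·x_1 = m, so (p_1 + 3·p_2)·x_1 = m.
Demand: x_1*(p_1,p_2,m) = m/(p_1 + 3·p_2), x_2* = 3·m/(p_1 + 3·p_2).
Here 15.3 + 3·10 = 45.3, giving x_2* = 3.4437.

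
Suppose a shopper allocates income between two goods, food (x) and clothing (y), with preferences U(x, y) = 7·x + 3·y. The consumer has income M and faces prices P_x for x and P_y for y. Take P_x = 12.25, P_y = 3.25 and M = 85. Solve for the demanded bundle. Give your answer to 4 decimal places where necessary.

Linear utility — the consumer picks whichever good has higher MU/price: 7/12.25 = 0.5714 vs 3/3.25 = 0.9231.
y gives more utility per dollar, so spend all income on y: y* = M/P_y, x* = 0.
Numerically: x* = 0, y* = 26.1538.

x* = 0, y* = 26.1538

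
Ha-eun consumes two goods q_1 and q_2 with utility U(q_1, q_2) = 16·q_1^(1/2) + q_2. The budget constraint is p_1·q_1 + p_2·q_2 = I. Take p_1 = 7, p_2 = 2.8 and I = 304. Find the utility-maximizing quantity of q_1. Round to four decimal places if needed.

q_1* = 10.24

Solve: √q_1 = 8·p_2/p_1, so q_1*(p_1,p_2) = (8·p_2/p_1)², and q_2* = (I − p_1·q_1*)/p_2.
Plugging in: q_1* = (8·2.8/7)² = 10.24.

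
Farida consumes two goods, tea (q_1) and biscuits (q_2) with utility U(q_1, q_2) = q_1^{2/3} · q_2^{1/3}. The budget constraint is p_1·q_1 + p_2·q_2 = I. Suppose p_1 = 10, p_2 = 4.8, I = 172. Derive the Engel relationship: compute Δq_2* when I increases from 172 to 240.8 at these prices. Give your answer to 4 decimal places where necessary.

Δq_2* = 4.7778

Tangency: MRS = 2·q_2/q_1 = p_1/p_2.
Rearranging, p_2·q_2 = (1/2)·p_1·q_1. Substituting into the budget gives p_1·q_1·(1 + (1/2)) = I.
Demand: q_1*(p_1,p_2,I) = 2/3·I/p_1 and q_2* = 1/3·I/p_2.
At p_1=10, p_2=4.8, I=172: q_2* = 1/3·172/4.8 = 11.9444.
At I' = 240.8: q_2* = 16.7222. Change: 16.7222 − 11.9444 = 4.7778.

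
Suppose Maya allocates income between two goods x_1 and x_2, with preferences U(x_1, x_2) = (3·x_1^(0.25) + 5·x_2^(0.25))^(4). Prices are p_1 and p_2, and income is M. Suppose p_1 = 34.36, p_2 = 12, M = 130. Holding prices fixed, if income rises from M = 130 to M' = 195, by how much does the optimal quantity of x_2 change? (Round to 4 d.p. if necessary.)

Substitute x_2 = (x_2/x_1)·x_1 into the budget: x_1* = M/(p_1 + p_2·(x_2/x_1)).
Numerically x_2/x_1 = 8.034537, so x_1* = 130/(34.36 + 12·8.034537) = 0.9941 and x_2* = 8.034537·0.9941 = 7.987.
At M' = 195: x_2* = 11.9804. Change: 11.9804 − 7.987 = 3.9935.

Δx_2* = 3.9935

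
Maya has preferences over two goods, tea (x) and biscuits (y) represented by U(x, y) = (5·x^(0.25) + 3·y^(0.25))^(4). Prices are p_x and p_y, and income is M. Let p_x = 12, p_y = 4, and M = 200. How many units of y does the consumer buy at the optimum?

y* = 21.096

With the ratio pinned down, the budget gives x* = M/(p_x + p_y·(y/x)) and y* = (y/x)·x*.
Numerically y/x = 2.189593, so x* = 200/(12 + 4·2.189593) = 9.6347 and y* = 2.189593·9.6347 = 21.096.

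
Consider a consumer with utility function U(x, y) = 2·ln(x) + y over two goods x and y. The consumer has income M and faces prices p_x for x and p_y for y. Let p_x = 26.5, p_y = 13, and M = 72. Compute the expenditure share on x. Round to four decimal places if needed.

At the given prices: x* = 2·13/26.5 = 0.9811, and y* = 3.5385.
Expenditure on x: 26.5·0.9811 = 26; share = 0.3611.

share on x = 0.3611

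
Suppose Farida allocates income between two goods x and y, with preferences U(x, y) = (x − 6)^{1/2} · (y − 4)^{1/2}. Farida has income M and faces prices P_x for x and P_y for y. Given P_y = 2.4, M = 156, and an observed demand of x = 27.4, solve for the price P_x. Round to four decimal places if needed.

This is Cobb-Douglas in (x−6, y−4): tangency gives 0.5·P_y·(y−4) = 0.5·P_x·(x−6).
After buying the subsistence bundle (6, 4), a share 0.5 of the remaining income goes to x: x* = 6 + 0.5·(M − 6P_x − 4P_y)/P_x.
Set x* = 27.4 in the demand function and solve for P_x: P_x = 3.

P_x = 3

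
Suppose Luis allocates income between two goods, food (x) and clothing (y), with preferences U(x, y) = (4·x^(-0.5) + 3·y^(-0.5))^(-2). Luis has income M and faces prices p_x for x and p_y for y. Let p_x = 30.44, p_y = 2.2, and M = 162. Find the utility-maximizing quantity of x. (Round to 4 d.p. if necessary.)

MU_x ∝ 4·x^(-1.5), MU_y ∝ 3·y^(-1.5), so MRS = (4/3)·(y/x)^(1.5) = p_x/p_y.
Solve for the ratio: y/x = [(3/4)·p_x/p_y]^(2/3).
Substitute y = (y/x)·x into the budget: x* = M/(p_x + p_y·(y/x)).
Numerically y/x = 4.75761, so x* = 162/(30.44 + 2.2·4.75761) = 3.9602.

x* = 3.9602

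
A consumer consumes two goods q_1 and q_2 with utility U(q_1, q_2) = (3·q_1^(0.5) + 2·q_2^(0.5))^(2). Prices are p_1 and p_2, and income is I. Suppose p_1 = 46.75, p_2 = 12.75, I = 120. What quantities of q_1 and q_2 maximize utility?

Numerically q_2/q_1 = 5.975309, so q_1* = 120/(46.75 + 12.75·5.975309) = 0.9761 and q_2* = 5.975309·0.9761 = 5.8326.

q_1* = 0.9761, q_2* = 5.8326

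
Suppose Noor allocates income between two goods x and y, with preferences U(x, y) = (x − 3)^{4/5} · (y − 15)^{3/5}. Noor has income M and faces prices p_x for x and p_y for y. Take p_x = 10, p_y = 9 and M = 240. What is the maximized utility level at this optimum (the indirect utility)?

V = 6.8758

MRS = (4/3)·(y−15)/(x−3). Tangency with p_x/p_y gives y−15 = (3/4)·(p_x/p_y)·(x−3).
Substituting into the budget: x* = 3 + 4/7·(M − 3·p_x − 15·p_y)/p_x, and y* = 15 + 3/7·(…)/p_y.
Discretionary income = 240 − 3·10 − 15·9 = 75; x* = 3 + 4/7·75/10 = 7.2857; y* = 15 + 3/7·75/9 = 18.5714.
Utility at the optimum: U(7.2857, 18.5714) = 6.8758.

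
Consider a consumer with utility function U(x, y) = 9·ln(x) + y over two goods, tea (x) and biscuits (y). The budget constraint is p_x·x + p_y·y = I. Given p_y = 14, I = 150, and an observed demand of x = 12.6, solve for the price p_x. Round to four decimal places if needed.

Set MRS = p_x/p_y: (9/x)/1 = p_x/p_y.
So x*(p_x,p_y) = 9·p_y/p_x, independent of income; and y* = (I − 9·p_y)/p_y.
Set x* = 12.6 in the demand function and solve for p_x: p_x = 10.

p_x = 10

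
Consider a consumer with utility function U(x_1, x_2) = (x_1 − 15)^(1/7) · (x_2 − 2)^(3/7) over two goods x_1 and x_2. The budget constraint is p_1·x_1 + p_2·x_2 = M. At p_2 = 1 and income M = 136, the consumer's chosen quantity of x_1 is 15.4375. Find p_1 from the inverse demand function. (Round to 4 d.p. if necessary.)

p_1 = 8

This is Cobb-Douglas in (x_1−15, x_2−2): tangency gives 1/7·p_2·(x_2−2) = 3/7·p_1·(x_1−15).
Substituting into the budget: x_1* = 15 + 0.25·(M − 15·p_1 − 2·p_2)/p_1, and x_2* = 2 + 0.75·(…)/p_2.
Set x_1* = 15.4375 in the demand function and solve for p_1: p_1 = 8.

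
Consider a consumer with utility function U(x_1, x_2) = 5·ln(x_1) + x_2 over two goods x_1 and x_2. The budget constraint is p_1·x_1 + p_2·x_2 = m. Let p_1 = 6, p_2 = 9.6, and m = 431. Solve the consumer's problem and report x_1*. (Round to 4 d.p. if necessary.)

MU_x_1 = 5/x_1, MU_x_2 = 1. Tangency: 5/x_1 = p_1/p_2.
So x_1*(p_1,p_2) = 5·p_2/p_1, independent of income; and x_2* = (m − 5·p_2)/p_2.
At the given prices: x_1* = 5·9.6/6 = 8.

x_1* = 8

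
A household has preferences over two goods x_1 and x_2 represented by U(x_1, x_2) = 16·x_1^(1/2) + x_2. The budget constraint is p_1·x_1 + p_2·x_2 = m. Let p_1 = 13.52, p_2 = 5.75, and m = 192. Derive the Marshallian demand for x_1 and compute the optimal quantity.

x_1* = 11.5761

Thus x_1* = (8·p_2/p_1)² — independent of m — with the rest of income spent on x_2.
Plugging in: x_1* = (8·5.75/13.52)² = 11.5761.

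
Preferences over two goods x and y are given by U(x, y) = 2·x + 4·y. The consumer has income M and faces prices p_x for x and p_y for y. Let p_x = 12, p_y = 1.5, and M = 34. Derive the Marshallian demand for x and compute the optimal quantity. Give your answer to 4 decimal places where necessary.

x* = 0

Linear utility — the consumer picks whichever good has higher MU/price: 2/12 = 0.1667 vs 4/1.5 = 2.6667.
y gives more utility per dollar, so spend all income on y: y* = M/p_y, x* = 0.
Numerically: x* = 0, y* = 22.6667.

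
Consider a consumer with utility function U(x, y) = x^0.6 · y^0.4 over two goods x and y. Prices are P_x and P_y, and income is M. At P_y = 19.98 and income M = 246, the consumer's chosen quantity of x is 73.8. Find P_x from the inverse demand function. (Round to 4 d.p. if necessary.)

Tangency: MRS = (3/2)·y/x = P_x/P_y.
Rearranging, P_y·y = (2/3)·P_x·x. Substituting into the budget gives P_x·x·(1 + (2/3)) = M.
Demand: x*(P_x,P_y,M) = 0.6·M/P_x and y* = 0.4·M/P_y.
Set x* = 73.8 in the demand function and solve for P_x: P_x = 2.

P_x = 2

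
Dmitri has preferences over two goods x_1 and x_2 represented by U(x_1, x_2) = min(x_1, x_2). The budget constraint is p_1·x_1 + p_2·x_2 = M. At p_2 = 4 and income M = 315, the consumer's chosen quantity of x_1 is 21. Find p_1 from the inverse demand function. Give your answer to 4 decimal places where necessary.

With perfect complements, no substitution: consume in ratio x_1:x_2 = 1:1.
Budget: p_1·x_1 + p_2·x_1 = M, so (p_1 + p_2)·x_1 = M.
Demand: x_1*(p_1,p_2,M) = M/(p_1 + p_2), x_2* = M/(p_1 + p_2).
Set x_1* = 21 in the demand function and solve for p_1: p_1 = 11.

p_1 = 11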